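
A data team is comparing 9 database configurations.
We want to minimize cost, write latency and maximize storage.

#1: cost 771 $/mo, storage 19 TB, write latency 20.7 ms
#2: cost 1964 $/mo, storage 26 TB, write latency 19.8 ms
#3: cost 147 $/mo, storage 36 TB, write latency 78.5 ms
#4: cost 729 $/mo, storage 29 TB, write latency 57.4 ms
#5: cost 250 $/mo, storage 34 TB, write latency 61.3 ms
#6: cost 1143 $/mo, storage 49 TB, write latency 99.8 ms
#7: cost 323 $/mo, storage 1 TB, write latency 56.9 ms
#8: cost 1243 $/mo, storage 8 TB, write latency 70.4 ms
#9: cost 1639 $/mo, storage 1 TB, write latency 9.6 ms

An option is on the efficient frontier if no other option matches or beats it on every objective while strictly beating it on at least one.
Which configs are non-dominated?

#1: not dominated.
#2: not dominated.
#3: not dominated (best cost).
#4: not dominated.
#5: not dominated.
#6: not dominated (best storage).
#7: not dominated.
#8: dominated by #1 (cost 771≤1243, storage 19≥8, write latency 20.7≤70.4).
#9: not dominated (best write latency).

#1, #2, #3, #4, #5, #6, #7, #9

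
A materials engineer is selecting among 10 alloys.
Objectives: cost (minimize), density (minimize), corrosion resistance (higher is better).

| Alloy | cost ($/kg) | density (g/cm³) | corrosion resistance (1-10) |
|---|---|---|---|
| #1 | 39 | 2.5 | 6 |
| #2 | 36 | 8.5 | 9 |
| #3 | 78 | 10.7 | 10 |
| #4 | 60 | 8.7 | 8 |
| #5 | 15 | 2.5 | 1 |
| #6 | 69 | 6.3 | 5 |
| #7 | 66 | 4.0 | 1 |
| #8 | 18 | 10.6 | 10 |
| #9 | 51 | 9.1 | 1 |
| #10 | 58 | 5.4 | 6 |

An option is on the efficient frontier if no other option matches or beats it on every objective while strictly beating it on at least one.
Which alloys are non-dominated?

#1, #2, #5, #8

#1: not dominated.
#2: not dominated.
#3: dominated by #8 (cost 18≤78, density 10.6≤10.7, corrosion resistance 10≥10).
#4: dominated by #2 (cost 36≤60, density 8.5≤8.7, corrosion resistance 9≥8).
#5: not dominated (best cost).
#6: dominated by #1 (cost 39≤69, density 2.5≤6.3, corrosion resistance 6≥5).
#7: dominated by #1 (cost 39≤66, density 2.5≤4.0, corrosion resistance 6≥1).
#8: not dominated.
#9: dominated by #1 (cost 39≤51, density 2.5≤9.1, corrosion resistance 6≥1).
#10: dominated by #1 (cost 39≤58, density 2.5≤5.4, corrosion resistance 6≥6).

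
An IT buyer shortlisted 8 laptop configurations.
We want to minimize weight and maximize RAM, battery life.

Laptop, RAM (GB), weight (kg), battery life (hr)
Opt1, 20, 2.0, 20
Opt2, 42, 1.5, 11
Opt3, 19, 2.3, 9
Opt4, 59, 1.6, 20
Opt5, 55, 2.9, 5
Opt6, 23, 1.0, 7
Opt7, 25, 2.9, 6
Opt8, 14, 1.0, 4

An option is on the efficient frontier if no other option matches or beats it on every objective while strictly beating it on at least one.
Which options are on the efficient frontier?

Opt2, Opt4, Opt6

Opt1: dominated by Opt4 (RAM 59≥20, weight 1.6≤2.0, battery life 20≥20).
Opt2: not dominated.
Opt3: dominated by Opt1 (RAM 20≥19, weight 2.0≤2.3, battery life 20≥9).
Opt4: not dominated (best RAM).
Opt5: dominated by Opt4 (RAM 59≥55, weight 1.6≤2.9, battery life 20≥5).
Opt6: not dominated.
Opt7: dominated by Opt2 (RAM 42≥25, weight 1.5≤2.9, battery life 11≥6).
Opt8: dominated by Opt6 (RAM 23≥14, weight 1.0≤1.0, battery life 7≥4).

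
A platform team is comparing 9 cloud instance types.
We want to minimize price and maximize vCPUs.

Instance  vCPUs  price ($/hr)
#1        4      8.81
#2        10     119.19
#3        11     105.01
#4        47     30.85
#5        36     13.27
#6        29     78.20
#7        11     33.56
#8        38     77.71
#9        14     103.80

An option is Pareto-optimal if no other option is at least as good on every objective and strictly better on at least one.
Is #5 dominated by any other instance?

No

#1: worse on vCPUs (4 vs 36).
#2: worse on vCPUs (10 vs 36).
#3: worse on vCPUs (11 vs 36).
#4: worse on price (30.85 vs 13.27).
#6: worse on vCPUs (29 vs 36).
#7: worse on vCPUs (11 vs 36).
#8: worse on price (77.71 vs 13.27).
#9: worse on vCPUs (14 vs 36).
No option is at least as good as #5 on every objective and strictly better on one.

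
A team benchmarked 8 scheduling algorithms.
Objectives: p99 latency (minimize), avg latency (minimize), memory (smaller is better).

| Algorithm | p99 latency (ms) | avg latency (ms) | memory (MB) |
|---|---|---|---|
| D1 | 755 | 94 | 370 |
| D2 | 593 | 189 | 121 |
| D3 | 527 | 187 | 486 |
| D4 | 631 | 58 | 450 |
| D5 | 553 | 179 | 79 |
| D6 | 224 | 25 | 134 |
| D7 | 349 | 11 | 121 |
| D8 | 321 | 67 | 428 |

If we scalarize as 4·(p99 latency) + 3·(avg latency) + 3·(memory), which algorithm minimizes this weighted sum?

D1: 4·755 + 3·94 + 3·370 = 4412
D2: 4·593 + 3·189 + 3·121 = 3302
D3: 4·527 + 3·187 + 3·486 = 4127
D4: 4·631 + 3·58 + 3·450 = 4048
D5: 4·553 + 3·179 + 3·79 = 2986
D6: 4·224 + 3·25 + 3·134 = 1373
D7: 4·349 + 3·11 + 3·121 = 1792
D8: 4·321 + 3·67 + 3·428 = 2769
Lowest: D6 at 1373.

D6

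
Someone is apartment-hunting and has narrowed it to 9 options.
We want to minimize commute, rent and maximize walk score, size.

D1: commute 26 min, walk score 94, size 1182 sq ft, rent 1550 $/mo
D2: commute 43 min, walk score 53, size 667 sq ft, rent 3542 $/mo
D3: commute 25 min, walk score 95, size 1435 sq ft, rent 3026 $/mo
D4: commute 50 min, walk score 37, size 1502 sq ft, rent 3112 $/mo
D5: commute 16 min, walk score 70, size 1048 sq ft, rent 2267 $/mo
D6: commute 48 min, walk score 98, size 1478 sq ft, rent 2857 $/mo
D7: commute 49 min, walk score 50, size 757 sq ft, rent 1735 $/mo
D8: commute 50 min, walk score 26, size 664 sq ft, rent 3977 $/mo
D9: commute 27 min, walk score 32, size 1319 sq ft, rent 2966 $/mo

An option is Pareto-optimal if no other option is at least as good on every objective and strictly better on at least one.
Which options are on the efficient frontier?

D1: not dominated (best rent).
D2: dominated by D1 (commute 26≤43, walk score 94≥53, size 1182≥667, rent 1550≤3542).
D3: not dominated.
D4: not dominated (best size).
D5: not dominated (best commute).
D6: not dominated (best walk score).
D7: dominated by D1 (commute 26≤49, walk score 94≥50, size 1182≥757, rent 1550≤1735).
D8: dominated by D1 (commute 26≤50, walk score 94≥26, size 1182≥664, rent 1550≤3977).
D9: not dominated.

D1, D3, D4, D5, D6, D9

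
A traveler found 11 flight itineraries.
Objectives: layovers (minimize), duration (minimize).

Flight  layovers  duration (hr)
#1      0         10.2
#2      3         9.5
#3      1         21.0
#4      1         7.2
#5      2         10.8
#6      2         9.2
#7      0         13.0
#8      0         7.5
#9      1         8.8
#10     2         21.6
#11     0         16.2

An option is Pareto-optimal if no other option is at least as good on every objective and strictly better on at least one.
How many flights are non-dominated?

#1: dominated by #8 (layovers 0≤0, duration 7.5≤10.2).
#2: dominated by #4 (layovers 1≤3, duration 7.2≤9.5).
#3: dominated by #1 (layovers 0≤1, duration 10.2≤21.0).
#4: not dominated (best duration).
#5: dominated by #1 (layovers 0≤2, duration 10.2≤10.8).
#6: dominated by #4 (layovers 1≤2, duration 7.2≤9.2).
#7: dominated by #1 (layovers 0≤0, duration 10.2≤13.0).
#8: not dominated.
#9: dominated by #4 (layovers 1≤1, duration 7.2≤8.8).
#10: dominated by #1 (layovers 0≤2, duration 10.2≤21.6).
#11: dominated by #1 (layovers 0≤0, duration 10.2≤16.2).
Pareto-optimal: #4, #8 → 2.

2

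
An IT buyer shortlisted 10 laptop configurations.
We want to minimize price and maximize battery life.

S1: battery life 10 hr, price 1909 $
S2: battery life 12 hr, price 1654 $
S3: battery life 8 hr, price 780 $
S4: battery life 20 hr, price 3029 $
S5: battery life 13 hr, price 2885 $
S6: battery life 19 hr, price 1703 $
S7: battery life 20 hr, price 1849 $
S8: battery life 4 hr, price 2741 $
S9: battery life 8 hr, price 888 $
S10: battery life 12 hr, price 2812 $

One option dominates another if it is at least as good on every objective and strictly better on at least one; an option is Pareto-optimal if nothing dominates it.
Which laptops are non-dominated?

S1: dominated by S2 (battery life 12≥10, price 1654≤1909).
S2: not dominated.
S3: not dominated (best price).
S4: dominated by S7 (battery life 20≥20, price 1849≤3029).
S5: dominated by S6 (battery life 19≥13, price 1703≤2885).
S6: not dominated.
S7: not dominated.
S8: dominated by S1 (battery life 10≥4, price 1909≤2741).
S9: dominated by S3 (battery life 8≥8, price 780≤888).
S10: dominated by S2 (battery life 12≥12, price 1654≤2812).

S2, S3, S6, S7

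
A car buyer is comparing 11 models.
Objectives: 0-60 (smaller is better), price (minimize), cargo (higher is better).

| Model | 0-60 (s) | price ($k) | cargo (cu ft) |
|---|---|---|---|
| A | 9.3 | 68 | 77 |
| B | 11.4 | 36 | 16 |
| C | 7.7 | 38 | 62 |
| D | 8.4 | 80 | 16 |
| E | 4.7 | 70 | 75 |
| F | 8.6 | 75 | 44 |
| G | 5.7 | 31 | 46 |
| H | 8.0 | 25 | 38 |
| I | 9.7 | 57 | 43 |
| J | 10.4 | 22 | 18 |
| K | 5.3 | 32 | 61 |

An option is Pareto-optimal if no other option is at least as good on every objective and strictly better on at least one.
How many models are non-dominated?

A: not dominated (best cargo).
B: dominated by G (0-60 5.7≤11.4, price 31≤36, cargo 46≥16).
C: not dominated.
D: dominated by C (0-60 7.7≤8.4, price 38≤80, cargo 62≥16).
E: not dominated (best 0-60).
F: dominated by C (0-60 7.7≤8.6, price 38≤75, cargo 62≥44).
G: not dominated.
H: not dominated.
I: dominated by C (0-60 7.7≤9.7, price 38≤57, cargo 62≥43).
J: not dominated (best price).
K: not dominated.
Pareto-optimal: A, C, E, G, H, J, K → 7.

7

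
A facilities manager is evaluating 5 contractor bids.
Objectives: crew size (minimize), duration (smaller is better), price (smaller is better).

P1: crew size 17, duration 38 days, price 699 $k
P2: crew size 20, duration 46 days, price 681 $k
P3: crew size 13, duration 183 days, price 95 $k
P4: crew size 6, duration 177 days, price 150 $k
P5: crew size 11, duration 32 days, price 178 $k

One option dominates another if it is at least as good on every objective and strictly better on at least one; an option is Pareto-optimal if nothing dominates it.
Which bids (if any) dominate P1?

P5

P5: crew size 11≤17, duration 32≤38, price 178≤699 — dominates P1.
Others (P2, P3, P4) are each worse than P1 on at least one objective.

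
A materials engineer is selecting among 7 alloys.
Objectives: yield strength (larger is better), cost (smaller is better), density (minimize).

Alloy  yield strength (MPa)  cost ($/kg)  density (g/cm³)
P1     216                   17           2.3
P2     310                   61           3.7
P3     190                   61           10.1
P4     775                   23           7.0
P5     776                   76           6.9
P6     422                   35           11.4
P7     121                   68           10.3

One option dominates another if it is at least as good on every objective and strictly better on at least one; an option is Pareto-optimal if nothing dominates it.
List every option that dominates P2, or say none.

P1: worse on yield strength (216 vs 310).
P3: worse on yield strength (190 vs 310).
P4: worse on density (7.0 vs 3.7).
P5: worse on cost (76 vs 61).
P6: worse on density (11.4 vs 3.7).
P7: worse on yield strength (121 vs 310).
No option dominates P2.

none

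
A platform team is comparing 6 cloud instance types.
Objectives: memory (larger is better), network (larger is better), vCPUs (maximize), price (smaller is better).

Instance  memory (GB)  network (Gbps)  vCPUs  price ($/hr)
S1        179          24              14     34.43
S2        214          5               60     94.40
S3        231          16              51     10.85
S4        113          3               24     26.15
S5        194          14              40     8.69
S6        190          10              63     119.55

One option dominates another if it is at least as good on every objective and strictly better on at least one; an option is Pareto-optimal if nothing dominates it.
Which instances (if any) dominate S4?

S3: memory 231≥113, network 16≥3, vCPUs 51≥24, price 10.85≤26.15 — dominates S4.
S5: memory 194≥113, network 14≥3, vCPUs 40≥24, price 8.69≤26.15 — dominates S4.
Others (S1, S2, S6) are each worse than S4 on at least one objective.

S3, S5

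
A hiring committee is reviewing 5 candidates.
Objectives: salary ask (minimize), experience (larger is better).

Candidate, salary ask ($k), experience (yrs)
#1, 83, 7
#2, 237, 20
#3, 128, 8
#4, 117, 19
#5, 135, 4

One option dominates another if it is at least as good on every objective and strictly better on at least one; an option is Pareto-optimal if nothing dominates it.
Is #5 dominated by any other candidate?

Yes

#1 vs #5: salary ask 83≤135, experience 7≥4 — #1 is at least as good on every objective and strictly better on at least one, so #1 dominates #5.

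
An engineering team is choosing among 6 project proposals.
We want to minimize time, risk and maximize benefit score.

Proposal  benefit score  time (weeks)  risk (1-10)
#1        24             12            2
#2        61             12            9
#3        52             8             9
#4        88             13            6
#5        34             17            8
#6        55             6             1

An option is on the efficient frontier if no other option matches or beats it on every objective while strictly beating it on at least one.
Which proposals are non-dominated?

#2, #4, #6

#1: dominated by #6 (benefit score 55≥24, time 6≤12, risk 1≤2).
#2: not dominated.
#3: dominated by #6 (benefit score 55≥52, time 6≤8, risk 1≤9).
#4: not dominated (best benefit score).
#5: dominated by #4 (benefit score 88≥34, time 13≤17, risk 6≤8).
#6: not dominated (best time).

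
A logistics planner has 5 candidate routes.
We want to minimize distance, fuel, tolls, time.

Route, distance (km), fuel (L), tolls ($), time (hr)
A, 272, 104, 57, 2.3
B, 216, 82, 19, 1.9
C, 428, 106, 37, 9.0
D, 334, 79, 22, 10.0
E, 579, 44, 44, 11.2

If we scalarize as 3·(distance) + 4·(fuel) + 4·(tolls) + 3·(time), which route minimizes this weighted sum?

B

A: 3·272 + 4·104 + 4·57 + 3·2.3 = 1466.9
B: 3·216 + 4·82 + 4·19 + 3·1.9 = 1057.7
C: 3·428 + 4·106 + 4·37 + 3·9.0 = 1883.0
D: 3·334 + 4·79 + 4·22 + 3·10.0 = 1436.0
E: 3·579 + 4·44 + 4·44 + 3·11.2 = 2122.6
Lowest: B at 1057.7.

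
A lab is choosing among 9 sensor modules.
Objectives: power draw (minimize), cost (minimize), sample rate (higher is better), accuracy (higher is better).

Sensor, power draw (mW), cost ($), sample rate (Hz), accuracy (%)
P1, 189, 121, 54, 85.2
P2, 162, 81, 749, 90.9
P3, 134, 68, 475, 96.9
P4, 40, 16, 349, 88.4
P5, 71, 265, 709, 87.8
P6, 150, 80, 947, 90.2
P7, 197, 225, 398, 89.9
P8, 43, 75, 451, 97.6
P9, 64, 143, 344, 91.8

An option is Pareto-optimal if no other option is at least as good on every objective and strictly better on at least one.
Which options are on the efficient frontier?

P2, P3, P4, P5, P6, P8

P1: dominated by P2 (power draw 162≤189, cost 81≤121, sample rate 749≥54, accuracy 90.9≥85.2).
P2: not dominated.
P3: not dominated.
P4: not dominated (best power draw).
P5: not dominated.
P6: not dominated (best sample rate).
P7: dominated by P2 (power draw 162≤197, cost 81≤225, sample rate 749≥398, accuracy 90.9≥89.9).
P8: not dominated (best accuracy).
P9: dominated by P8 (power draw 43≤64, cost 75≤143, sample rate 451≥344, accuracy 97.6≥91.8).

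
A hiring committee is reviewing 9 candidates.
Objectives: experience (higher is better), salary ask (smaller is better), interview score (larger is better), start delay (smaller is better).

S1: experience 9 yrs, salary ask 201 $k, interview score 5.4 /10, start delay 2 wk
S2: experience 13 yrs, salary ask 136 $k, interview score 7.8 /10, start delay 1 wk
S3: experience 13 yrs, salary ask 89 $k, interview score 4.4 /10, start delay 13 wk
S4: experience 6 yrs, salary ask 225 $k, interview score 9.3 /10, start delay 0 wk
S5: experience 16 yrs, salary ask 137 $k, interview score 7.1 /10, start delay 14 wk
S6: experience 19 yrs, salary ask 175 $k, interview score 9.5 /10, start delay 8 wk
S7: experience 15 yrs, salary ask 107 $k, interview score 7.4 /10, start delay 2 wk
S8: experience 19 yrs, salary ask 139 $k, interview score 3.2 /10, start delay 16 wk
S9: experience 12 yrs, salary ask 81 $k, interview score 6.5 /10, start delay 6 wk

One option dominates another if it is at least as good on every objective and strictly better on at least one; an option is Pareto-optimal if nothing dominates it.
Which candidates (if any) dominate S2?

S1: worse on experience (9 vs 13).
S3: worse on interview score (4.4 vs 7.8).
S4: worse on experience (6 vs 13).
S5: worse on salary ask (137 vs 136).
S6: worse on salary ask (175 vs 136).
S7: worse on interview score (7.4 vs 7.8).
S8: worse on salary ask (139 vs 136).
S9: worse on experience (12 vs 13).
No option dominates S2.

none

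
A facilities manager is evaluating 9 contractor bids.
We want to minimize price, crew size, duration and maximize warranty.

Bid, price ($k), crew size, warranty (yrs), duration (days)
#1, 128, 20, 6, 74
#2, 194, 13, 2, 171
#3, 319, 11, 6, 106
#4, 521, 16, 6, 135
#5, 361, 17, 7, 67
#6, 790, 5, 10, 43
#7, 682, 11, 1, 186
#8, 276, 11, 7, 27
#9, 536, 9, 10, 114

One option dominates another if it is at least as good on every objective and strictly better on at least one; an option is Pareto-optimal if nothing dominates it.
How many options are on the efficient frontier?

#1: not dominated (best price).
#2: not dominated.
#3: dominated by #8 (price 276≤319, crew size 11≤11, warranty 7≥6, duration 27≤106).
#4: dominated by #3 (price 319≤521, crew size 11≤16, warranty 6≥6, duration 106≤135).
#5: dominated by #8 (price 276≤361, crew size 11≤17, warranty 7≥7, duration 27≤67).
#6: not dominated (best crew size).
#7: dominated by #3 (price 319≤682, crew size 11≤11, warranty 6≥1, duration 106≤186).
#8: not dominated (best duration).
#9: not dominated.
Pareto-optimal: #1, #2, #6, #8, #9 → 5.

5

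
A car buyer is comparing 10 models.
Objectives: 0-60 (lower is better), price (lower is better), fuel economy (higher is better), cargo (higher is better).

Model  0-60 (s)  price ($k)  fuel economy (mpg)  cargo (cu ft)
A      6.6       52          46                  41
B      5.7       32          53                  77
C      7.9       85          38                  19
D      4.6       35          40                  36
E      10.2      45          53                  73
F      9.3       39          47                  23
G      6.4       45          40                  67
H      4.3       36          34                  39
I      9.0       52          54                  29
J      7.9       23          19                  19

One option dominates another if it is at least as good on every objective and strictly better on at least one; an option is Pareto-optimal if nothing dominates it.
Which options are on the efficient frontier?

B, D, H, I, J

A: dominated by B (0-60 5.7≤6.6, price 32≤52, fuel economy 53≥46, cargo 77≥41).
B: not dominated (best cargo).
C: dominated by A (0-60 6.6≤7.9, price 52≤85, fuel economy 46≥38, cargo 41≥19).
D: not dominated.
E: dominated by B (0-60 5.7≤10.2, price 32≤45, fuel economy 53≥53, cargo 77≥73).
F: dominated by B (0-60 5.7≤9.3, price 32≤39, fuel economy 53≥47, cargo 77≥23).
G: dominated by B (0-60 5.7≤6.4, price 32≤45, fuel economy 53≥40, cargo 77≥67).
H: not dominated (best 0-60).
I: not dominated (best fuel economy).
J: not dominated (best price).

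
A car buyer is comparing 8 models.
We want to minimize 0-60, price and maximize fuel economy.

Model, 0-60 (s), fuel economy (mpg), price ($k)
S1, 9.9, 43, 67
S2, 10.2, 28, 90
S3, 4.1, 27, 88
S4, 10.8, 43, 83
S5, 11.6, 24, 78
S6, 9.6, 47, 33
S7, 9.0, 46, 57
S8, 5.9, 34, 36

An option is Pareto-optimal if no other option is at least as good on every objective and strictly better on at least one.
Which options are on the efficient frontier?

S1: dominated by S6 (0-60 9.6≤9.9, fuel economy 47≥43, price 33≤67).
S2: dominated by S1 (0-60 9.9≤10.2, fuel economy 43≥28, price 67≤90).
S3: not dominated (best 0-60).
S4: dominated by S1 (0-60 9.9≤10.8, fuel economy 43≥43, price 67≤83).
S5: dominated by S1 (0-60 9.9≤11.6, fuel economy 43≥24, price 67≤78).
S6: not dominated (best fuel economy).
S7: not dominated.
S8: not dominated.

S3, S6, S7, S8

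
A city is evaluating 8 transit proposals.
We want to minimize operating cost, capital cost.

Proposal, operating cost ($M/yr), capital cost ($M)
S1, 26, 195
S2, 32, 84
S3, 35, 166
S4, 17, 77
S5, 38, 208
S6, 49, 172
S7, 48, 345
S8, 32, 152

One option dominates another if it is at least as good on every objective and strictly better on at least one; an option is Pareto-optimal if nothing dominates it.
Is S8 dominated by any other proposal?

Yes

S2 vs S8: operating cost 32≤32, capital cost 84≤152 — S2 is at least as good on every objective and strictly better on at least one, so S2 dominates S8.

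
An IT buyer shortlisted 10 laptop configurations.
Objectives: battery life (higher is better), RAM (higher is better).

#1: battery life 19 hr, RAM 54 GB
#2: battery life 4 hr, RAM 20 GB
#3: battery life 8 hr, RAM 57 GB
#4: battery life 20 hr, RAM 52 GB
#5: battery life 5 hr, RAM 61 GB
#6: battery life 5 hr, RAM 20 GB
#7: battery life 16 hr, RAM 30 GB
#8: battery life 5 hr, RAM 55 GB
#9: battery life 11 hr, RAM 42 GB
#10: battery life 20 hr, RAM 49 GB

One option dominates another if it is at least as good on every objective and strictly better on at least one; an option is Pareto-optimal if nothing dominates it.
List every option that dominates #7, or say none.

#1: battery life 19≥16, RAM 54≥30 — dominates #7.
#4: battery life 20≥16, RAM 52≥30 — dominates #7.
#10: battery life 20≥16, RAM 49≥30 — dominates #7.
Others (#2, #3, #5, #6, #8, #9) are each worse than #7 on at least one objective.

#1, #4, #10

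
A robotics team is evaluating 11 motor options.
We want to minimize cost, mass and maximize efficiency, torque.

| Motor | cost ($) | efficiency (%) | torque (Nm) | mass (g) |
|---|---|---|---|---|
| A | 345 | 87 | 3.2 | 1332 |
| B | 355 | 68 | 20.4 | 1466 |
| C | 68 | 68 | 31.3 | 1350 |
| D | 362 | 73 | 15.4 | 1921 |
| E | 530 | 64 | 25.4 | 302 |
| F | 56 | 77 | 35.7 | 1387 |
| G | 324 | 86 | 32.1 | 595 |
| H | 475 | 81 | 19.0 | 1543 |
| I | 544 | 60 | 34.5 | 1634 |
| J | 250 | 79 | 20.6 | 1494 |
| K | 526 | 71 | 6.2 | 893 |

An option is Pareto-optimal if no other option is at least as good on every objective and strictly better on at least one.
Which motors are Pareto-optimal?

A: not dominated (best efficiency).
B: dominated by C (cost 68≤355, efficiency 68≥68, torque 31.3≥20.4, mass 1350≤1466).
C: not dominated.
D: dominated by F (cost 56≤362, efficiency 77≥73, torque 35.7≥15.4, mass 1387≤1921).
E: not dominated (best mass).
F: not dominated (best cost).
G: not dominated.
H: dominated by G (cost 324≤475, efficiency 86≥81, torque 32.1≥19.0, mass 595≤1543).
I: dominated by F (cost 56≤544, efficiency 77≥60, torque 35.7≥34.5, mass 1387≤1634).
J: not dominated.
K: dominated by G (cost 324≤526, efficiency 86≥71, torque 32.1≥6.2, mass 595≤893).

A, C, E, F, G, J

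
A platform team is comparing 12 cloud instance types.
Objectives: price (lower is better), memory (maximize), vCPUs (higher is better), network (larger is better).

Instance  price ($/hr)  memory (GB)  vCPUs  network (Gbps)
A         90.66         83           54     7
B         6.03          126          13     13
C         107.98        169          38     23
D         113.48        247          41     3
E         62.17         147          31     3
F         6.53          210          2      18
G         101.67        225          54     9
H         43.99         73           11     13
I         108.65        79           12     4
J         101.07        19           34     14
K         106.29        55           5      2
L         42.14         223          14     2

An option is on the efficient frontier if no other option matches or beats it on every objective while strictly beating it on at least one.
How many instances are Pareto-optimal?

9

A: not dominated.
B: not dominated (best price).
C: not dominated (best network).
D: not dominated (best memory).
E: not dominated.
F: not dominated.
G: not dominated.
H: dominated by B (price 6.03≤43.99, memory 126≥73, vCPUs 13≥11, network 13≥13).
I: dominated by A (price 90.66≤108.65, memory 83≥79, vCPUs 54≥12, network 7≥4).
J: not dominated.
K: dominated by A (price 90.66≤106.29, memory 83≥55, vCPUs 54≥5, network 7≥2).
L: not dominated.
Pareto-optimal: A, B, C, D, E, F, G, J, L → 9.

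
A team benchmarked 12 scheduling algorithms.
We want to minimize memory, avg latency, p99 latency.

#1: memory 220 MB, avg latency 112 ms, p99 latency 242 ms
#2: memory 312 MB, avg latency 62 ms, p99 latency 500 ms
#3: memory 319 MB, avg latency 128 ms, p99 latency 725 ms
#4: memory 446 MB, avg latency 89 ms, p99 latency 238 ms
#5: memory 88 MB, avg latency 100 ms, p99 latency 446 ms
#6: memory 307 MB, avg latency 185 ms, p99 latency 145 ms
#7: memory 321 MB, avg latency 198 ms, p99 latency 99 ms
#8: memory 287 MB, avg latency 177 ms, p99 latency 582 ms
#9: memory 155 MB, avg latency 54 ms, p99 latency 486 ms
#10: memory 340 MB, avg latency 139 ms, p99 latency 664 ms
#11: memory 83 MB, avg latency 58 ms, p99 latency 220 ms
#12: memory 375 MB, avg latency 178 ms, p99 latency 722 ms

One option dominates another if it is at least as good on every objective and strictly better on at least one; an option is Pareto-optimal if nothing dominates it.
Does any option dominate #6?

#1: worse on p99 latency (242 vs 145).
#2: worse on memory (312 vs 307).
#3: worse on memory (319 vs 307).
#4: worse on memory (446 vs 307).
#5: worse on p99 latency (446 vs 145).
#7: worse on memory (321 vs 307).
#8: worse on p99 latency (582 vs 145).
#9: worse on p99 latency (486 vs 145).
#10: worse on memory (340 vs 307).
#11: worse on p99 latency (220 vs 145).
#12: worse on memory (375 vs 307).
No option is at least as good as #6 on every objective and strictly better on one.

No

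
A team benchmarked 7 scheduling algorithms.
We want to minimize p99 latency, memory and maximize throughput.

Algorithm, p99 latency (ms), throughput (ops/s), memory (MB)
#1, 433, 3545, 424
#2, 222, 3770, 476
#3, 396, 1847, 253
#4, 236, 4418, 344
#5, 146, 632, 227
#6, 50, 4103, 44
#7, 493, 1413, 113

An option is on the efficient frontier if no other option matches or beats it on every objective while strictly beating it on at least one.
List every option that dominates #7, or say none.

#6

#6: p99 latency 50≤493, throughput 4103≥1413, memory 44≤113 — dominates #7.
Others (#1, #2, #3, #4, #5) are each worse than #7 on at least one objective.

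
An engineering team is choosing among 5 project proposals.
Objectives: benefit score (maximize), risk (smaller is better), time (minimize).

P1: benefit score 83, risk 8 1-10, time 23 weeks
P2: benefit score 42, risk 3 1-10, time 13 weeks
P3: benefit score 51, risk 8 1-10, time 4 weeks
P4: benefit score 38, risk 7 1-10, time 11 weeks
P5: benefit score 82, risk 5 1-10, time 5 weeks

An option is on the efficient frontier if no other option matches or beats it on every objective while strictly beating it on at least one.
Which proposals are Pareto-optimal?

P1: not dominated (best benefit score).
P2: not dominated (best risk).
P3: not dominated (best time).
P4: dominated by P5 (benefit score 82≥38, risk 5≤7, time 5≤11).
P5: not dominated.

P1, P2, P3, P5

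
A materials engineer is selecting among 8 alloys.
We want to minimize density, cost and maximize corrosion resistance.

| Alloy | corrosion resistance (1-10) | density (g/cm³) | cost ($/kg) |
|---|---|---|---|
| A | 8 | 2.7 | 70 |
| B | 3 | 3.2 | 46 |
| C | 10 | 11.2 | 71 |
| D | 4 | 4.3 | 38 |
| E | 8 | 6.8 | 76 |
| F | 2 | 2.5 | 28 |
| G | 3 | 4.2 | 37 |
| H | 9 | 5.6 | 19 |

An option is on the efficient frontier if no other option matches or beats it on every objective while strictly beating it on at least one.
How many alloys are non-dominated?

A: not dominated.
B: not dominated.
C: not dominated (best corrosion resistance).
D: not dominated.
E: dominated by A (corrosion resistance 8≥8, density 2.7≤6.8, cost 70≤76).
F: not dominated (best density).
G: not dominated.
H: not dominated (best cost).
Pareto-optimal: A, B, C, D, F, G, H → 7.

7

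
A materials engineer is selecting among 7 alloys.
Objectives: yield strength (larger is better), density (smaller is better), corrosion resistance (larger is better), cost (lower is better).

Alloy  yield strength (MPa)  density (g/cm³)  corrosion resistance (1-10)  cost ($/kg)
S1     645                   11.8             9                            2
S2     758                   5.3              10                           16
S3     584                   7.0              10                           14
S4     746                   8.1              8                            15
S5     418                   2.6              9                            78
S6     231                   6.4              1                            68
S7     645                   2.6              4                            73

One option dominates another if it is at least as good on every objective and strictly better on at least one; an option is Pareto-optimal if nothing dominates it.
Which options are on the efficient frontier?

S1: not dominated (best cost).
S2: not dominated (best yield strength).
S3: not dominated.
S4: not dominated.
S5: not dominated.
S6: dominated by S2 (yield strength 758≥231, density 5.3≤6.4, corrosion resistance 10≥1, cost 16≤68).
S7: not dominated.

S1, S2, S3, S4, S5, S7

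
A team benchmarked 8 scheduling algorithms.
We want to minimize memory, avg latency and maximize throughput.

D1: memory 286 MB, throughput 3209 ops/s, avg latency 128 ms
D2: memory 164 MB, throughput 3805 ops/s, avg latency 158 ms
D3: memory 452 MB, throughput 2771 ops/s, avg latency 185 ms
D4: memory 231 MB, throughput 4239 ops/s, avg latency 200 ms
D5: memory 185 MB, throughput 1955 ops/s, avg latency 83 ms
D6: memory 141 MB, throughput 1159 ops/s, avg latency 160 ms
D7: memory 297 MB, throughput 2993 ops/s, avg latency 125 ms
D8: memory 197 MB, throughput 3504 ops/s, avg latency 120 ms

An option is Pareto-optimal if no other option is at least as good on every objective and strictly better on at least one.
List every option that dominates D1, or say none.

D8

D8: memory 197≤286, throughput 3504≥3209, avg latency 120≤128 — dominates D1.
Others (D2, D3, D4, D5, D6, D7) are each worse than D1 on at least one objective.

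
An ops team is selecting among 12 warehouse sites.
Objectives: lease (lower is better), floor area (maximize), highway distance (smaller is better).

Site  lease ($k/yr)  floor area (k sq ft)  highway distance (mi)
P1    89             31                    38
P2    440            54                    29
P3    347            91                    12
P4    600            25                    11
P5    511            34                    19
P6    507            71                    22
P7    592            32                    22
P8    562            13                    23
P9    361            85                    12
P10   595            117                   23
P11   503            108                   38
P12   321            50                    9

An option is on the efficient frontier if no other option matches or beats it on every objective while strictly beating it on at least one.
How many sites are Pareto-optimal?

5

P1: not dominated (best lease).
P2: dominated by P3 (lease 347≤440, floor area 91≥54, highway distance 12≤29).
P3: not dominated.
P4: dominated by P12 (lease 321≤600, floor area 50≥25, highway distance 9≤11).
P5: dominated by P3 (lease 347≤511, floor area 91≥34, highway distance 12≤19).
P6: dominated by P3 (lease 347≤507, floor area 91≥71, highway distance 12≤22).
P7: dominated by P3 (lease 347≤592, floor area 91≥32, highway distance 12≤22).
P8: dominated by P3 (lease 347≤562, floor area 91≥13, highway distance 12≤23).
P9: dominated by P3 (lease 347≤361, floor area 91≥85, highway distance 12≤12).
P10: not dominated (best floor area).
P11: not dominated.
P12: not dominated (best highway distance).
Pareto-optimal: P1, P3, P10, P11, P12 → 5.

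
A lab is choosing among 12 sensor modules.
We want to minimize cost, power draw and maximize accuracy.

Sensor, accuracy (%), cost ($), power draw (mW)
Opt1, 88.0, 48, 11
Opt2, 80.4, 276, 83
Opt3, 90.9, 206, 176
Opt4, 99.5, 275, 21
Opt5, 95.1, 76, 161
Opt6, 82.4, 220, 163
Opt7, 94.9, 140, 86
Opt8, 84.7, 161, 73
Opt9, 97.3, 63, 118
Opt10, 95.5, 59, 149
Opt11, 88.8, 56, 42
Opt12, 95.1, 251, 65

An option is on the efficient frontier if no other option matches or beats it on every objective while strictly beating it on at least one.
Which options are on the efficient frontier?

Opt1: not dominated (best cost).
Opt2: dominated by Opt1 (accuracy 88.0≥80.4, cost 48≤276, power draw 11≤83).
Opt3: dominated by Opt5 (accuracy 95.1≥90.9, cost 76≤206, power draw 161≤176).
Opt4: not dominated (best accuracy).
Opt5: dominated by Opt9 (accuracy 97.3≥95.1, cost 63≤76, power draw 118≤161).
Opt6: dominated by Opt1 (accuracy 88.0≥82.4, cost 48≤220, power draw 11≤163).
Opt7: not dominated.
Opt8: dominated by Opt1 (accuracy 88.0≥84.7, cost 48≤161, power draw 11≤73).
Opt9: not dominated.
Opt10: not dominated.
Opt11: not dominated.
Opt12: not dominated.

Opt1, Opt4, Opt7, Opt9, Opt10, Opt11, Opt12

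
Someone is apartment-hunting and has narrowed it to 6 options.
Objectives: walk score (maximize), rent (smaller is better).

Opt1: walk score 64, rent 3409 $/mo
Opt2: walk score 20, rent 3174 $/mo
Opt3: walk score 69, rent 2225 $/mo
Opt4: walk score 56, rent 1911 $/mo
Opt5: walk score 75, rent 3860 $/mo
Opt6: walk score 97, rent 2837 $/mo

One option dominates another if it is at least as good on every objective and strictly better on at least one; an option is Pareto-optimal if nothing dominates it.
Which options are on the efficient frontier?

Opt1: dominated by Opt3 (walk score 69≥64, rent 2225≤3409).
Opt2: dominated by Opt3 (walk score 69≥20, rent 2225≤3174).
Opt3: not dominated.
Opt4: not dominated (best rent).
Opt5: dominated by Opt6 (walk score 97≥75, rent 2837≤3860).
Opt6: not dominated (best walk score).

Opt3, Opt4, Opt6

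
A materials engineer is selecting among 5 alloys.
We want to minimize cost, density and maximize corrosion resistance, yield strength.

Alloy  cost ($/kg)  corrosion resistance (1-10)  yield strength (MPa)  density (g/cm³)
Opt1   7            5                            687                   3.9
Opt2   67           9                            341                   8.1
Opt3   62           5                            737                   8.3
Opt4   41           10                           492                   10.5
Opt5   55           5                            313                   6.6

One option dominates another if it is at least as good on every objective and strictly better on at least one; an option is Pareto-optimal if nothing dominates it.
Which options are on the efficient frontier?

Opt1: not dominated (best cost).
Opt2: not dominated.
Opt3: not dominated (best yield strength).
Opt4: not dominated (best corrosion resistance).
Opt5: dominated by Opt1 (cost 7≤55, corrosion resistance 5≥5, yield strength 687≥313, density 3.9≤6.6).

Opt1, Opt2, Opt3, Opt4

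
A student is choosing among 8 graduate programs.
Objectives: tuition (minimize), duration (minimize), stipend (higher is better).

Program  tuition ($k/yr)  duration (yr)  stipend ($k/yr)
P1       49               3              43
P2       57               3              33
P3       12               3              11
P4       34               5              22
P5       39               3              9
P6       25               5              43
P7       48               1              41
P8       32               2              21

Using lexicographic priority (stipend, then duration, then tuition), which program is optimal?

First maximize stipend: best is 43, kept {P1, P6}.
Then minimize duration: best is 3, kept {P1}.

P1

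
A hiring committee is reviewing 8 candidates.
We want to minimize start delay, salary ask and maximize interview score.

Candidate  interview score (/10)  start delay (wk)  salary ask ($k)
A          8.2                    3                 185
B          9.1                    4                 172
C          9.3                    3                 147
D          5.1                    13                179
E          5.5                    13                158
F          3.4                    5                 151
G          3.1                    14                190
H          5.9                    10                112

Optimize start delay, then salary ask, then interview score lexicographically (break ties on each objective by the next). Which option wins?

First minimize start delay: best is 3, kept {A, C}.
Then minimize salary ask: best is 147, kept {C}.

C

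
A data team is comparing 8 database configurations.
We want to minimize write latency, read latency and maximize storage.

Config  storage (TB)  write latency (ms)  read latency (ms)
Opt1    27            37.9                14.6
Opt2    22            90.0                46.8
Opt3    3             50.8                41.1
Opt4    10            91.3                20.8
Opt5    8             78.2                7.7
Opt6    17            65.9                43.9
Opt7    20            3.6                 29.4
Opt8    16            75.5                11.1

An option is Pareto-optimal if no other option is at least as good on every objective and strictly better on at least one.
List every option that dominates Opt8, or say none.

Opt1: worse on read latency (14.6 vs 11.1).
Opt2: worse on write latency (90.0 vs 75.5).
Opt3: worse on storage (3 vs 16).
Opt4: worse on storage (10 vs 16).
Opt5: worse on storage (8 vs 16).
Opt6: worse on read latency (43.9 vs 11.1).
Opt7: worse on read latency (29.4 vs 11.1).
No option dominates Opt8.

none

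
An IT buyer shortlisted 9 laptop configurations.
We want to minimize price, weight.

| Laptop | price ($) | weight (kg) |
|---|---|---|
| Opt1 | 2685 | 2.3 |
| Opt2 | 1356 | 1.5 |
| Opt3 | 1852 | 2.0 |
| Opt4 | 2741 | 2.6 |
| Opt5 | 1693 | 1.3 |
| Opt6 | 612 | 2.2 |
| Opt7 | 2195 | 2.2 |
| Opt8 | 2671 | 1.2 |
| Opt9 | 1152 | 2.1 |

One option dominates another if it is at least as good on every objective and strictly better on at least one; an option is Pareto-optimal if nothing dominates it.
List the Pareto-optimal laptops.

Opt2, Opt5, Opt6, Opt8, Opt9

Opt1: dominated by Opt2 (price 1356≤2685, weight 1.5≤2.3).
Opt2: not dominated.
Opt3: dominated by Opt2 (price 1356≤1852, weight 1.5≤2.0).
Opt4: dominated by Opt1 (price 2685≤2741, weight 2.3≤2.6).
Opt5: not dominated.
Opt6: not dominated (best price).
Opt7: dominated by Opt2 (price 1356≤2195, weight 1.5≤2.2).
Opt8: not dominated (best weight).
Opt9: not dominated.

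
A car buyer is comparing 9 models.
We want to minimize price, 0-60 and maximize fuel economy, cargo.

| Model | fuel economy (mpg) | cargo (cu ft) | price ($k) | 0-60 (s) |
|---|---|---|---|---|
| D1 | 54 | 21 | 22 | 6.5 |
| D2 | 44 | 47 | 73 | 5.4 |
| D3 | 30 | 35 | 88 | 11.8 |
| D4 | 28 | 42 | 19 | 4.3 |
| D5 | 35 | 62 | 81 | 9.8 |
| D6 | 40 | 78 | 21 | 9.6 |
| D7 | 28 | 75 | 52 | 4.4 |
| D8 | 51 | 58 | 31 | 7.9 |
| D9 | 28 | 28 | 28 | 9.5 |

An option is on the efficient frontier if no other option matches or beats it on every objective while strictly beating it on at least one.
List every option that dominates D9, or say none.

D4: fuel economy 28≥28, cargo 42≥28, price 19≤28, 0-60 4.3≤9.5 — dominates D9.
Others (D1, D2, D3, D5, D6, D7, D8) are each worse than D9 on at least one objective.

D4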